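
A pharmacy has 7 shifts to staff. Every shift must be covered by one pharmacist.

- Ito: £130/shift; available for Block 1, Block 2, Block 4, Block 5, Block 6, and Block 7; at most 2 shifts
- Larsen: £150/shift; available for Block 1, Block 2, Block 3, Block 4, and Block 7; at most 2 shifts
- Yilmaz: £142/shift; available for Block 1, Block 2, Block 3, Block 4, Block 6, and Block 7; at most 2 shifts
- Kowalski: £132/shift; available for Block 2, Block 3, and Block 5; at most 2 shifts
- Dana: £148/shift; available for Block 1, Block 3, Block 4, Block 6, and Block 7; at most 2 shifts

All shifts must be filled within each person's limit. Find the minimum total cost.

Picking the cheapest available pharmacist for each shift independently would cost £912, but that ignores the shift limits.
An optimal schedule: Block 1→Yilmaz, Block 2→Kowalski, Block 3→Kowalski, Block 4→Yilmaz, Block 5→Ito, Block 6→Ito, Block 7→Dana.
Total: 142 + 132 + 132 + 142 + 130 + 130 + 148 = £956.

£956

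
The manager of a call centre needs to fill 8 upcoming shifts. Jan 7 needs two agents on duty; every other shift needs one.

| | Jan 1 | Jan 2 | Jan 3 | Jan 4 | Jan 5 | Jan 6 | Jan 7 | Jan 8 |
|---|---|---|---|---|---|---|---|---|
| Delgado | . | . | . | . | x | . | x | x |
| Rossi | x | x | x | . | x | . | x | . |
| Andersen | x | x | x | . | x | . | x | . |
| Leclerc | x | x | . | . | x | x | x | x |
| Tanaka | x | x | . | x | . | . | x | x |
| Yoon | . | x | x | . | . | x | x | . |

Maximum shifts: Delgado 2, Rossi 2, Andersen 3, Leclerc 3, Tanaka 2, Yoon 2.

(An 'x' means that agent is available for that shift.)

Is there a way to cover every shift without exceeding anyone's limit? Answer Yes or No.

Yes

Jan 4 can only be covered by Tanaka, so that assignment is forced.
One valid schedule: Jan 1→Rossi, Jan 2→Andersen, Jan 3→Rossi, Jan 4→Tanaka, Jan 5→Delgado, Jan 6→Leclerc, Jan 7→Andersen+Leclerc, Jan 8→Delgado.
Loads: Delgado 2/2, Rossi 2/2, Andersen 2/3, Leclerc 2/3, Tanaka 1/2, Yoon 0/2 — all within limits.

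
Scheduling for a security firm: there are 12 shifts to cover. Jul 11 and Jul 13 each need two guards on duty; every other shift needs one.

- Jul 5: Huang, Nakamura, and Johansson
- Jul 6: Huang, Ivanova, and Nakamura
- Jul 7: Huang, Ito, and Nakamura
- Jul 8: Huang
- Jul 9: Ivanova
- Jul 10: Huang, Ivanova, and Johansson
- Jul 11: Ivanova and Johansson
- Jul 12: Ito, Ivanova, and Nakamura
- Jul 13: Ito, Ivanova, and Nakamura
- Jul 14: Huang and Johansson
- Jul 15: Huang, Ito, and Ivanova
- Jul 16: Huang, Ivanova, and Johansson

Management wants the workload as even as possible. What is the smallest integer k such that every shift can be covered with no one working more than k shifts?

With 5 guards and 14 worker-slots to fill, someone must work at least ⌈14/5⌉ = 3 shifts, so k ≥ 3.
k = 3 works: Jul 5→Huang, Jul 6→Ivanova, Jul 7→Ito, Jul 8→Huang, Jul 9→Ivanova, Jul 10→Johansson, Jul 11→Ivanova+Johansson, Jul 12→Nakamura, Jul 13→Ito+Nakamura, Jul 14→Huang, Jul 15→Ito, Jul 16→Johansson.
Loads: Huang 3, Ito 3, Ivanova 3, Nakamura 2, Johansson 3 — all ≤ 3.

3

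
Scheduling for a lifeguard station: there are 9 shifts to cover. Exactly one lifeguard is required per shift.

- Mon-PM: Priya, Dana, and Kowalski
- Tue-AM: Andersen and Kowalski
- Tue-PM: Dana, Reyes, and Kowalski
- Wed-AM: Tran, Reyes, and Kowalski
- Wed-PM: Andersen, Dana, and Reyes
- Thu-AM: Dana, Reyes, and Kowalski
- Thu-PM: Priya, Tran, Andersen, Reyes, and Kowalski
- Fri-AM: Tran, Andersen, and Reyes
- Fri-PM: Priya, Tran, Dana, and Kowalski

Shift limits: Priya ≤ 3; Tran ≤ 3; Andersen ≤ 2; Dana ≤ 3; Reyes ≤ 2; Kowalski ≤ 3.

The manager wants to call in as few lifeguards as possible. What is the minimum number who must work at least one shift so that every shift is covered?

9 slots to fill and no one can take more than 3, so at least ⌈9/3⌉ = 3 lifeguards are needed.
Tran, Dana, and Kowalski alone can cover everything: Mon-PM→Dana, Tue-AM→Kowalski, Tue-PM→Dana, Wed-AM→Tran, Wed-PM→Dana, Thu-AM→Kowalski, Thu-PM→Tran, Fri-AM→Tran, Fri-PM→Kowalski.

3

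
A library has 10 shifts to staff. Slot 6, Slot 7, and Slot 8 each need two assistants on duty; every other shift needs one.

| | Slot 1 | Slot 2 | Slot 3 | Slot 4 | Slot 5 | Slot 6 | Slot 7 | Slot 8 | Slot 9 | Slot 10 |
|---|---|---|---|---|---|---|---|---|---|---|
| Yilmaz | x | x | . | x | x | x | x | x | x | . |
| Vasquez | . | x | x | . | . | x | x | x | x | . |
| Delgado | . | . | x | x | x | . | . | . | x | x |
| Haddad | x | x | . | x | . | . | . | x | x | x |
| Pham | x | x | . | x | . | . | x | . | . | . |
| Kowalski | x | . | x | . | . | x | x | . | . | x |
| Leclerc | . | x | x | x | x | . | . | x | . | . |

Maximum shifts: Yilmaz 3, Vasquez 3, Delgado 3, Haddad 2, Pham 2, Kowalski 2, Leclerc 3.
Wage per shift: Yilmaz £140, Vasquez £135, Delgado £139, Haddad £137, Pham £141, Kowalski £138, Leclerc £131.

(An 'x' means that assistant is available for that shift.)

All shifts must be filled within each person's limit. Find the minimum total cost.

Picking the cheapest available assistant for each shift independently would cost £1745, but that ignores the shift limits.
An optimal schedule: Slot 1→Haddad, Slot 2→Leclerc, Slot 3→Delgado, Slot 4→Delgado, Slot 5→Leclerc, Slot 6→Vasquez+Kowalski, Slot 7→Vasquez+Kowalski, Slot 8→Leclerc+Vasquez, Slot 9→Delgado, Slot 10→Haddad.
Total: 137 + 131 + 139 + 139 + 131 + 135 + 138 + 135 + 138 + 131 + 135 + 139 + 137 = £1765.

£1765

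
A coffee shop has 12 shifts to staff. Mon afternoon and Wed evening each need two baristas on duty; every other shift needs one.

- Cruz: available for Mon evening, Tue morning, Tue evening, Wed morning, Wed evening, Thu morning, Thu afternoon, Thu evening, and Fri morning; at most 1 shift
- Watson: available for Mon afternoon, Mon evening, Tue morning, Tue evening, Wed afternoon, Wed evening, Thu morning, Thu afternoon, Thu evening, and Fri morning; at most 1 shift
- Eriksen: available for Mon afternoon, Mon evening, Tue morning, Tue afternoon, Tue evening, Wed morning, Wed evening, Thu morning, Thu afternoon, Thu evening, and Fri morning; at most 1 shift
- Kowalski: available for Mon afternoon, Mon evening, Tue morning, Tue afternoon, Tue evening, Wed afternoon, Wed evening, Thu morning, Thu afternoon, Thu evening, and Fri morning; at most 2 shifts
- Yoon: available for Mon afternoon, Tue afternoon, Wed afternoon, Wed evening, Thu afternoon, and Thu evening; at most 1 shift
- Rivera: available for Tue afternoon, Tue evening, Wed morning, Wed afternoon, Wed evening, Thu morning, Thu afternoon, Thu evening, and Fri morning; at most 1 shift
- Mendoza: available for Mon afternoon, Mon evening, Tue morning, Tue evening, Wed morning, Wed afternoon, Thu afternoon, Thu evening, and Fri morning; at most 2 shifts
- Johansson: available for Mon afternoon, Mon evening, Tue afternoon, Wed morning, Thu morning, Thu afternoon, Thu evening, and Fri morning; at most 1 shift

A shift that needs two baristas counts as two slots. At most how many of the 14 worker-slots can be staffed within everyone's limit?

Total capacity across all baristas is 1+1+1+2+1+1+2+1 = 10, and 14 slots are needed, so at most 10 can be filled.
An assignment achieving 10: Mon afternoon→Kowalski+Yoon, Mon evening→Kowalski, Tue morning→Cruz, Tue afternoon→Eriksen, Tue evening→Mendoza, Wed morning→Rivera, Wed afternoon→Watson, Thu morning→Johansson, Fri morning→Mendoza.
Loads: Cruz 1/1, Watson 1/1, Eriksen 1/1, Kowalski 2/2, Yoon 1/1, Rivera 1/1, Mendoza 2/2, Johansson 1/1.

10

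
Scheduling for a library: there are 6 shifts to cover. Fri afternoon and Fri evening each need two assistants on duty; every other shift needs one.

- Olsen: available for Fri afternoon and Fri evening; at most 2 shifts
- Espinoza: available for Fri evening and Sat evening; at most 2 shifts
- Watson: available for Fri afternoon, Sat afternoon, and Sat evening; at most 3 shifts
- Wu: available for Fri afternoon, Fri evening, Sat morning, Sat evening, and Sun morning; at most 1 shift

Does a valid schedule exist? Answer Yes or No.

Total capacity is 8 and 8 slots are needed, so capacity alone doesn't rule it out.
Shifts {Sat morning, Sun morning} need 2 worker-slots in total, but the assistants available for any of those shifts (Wu) can supply at most 1 among them. So no valid schedule exists.

No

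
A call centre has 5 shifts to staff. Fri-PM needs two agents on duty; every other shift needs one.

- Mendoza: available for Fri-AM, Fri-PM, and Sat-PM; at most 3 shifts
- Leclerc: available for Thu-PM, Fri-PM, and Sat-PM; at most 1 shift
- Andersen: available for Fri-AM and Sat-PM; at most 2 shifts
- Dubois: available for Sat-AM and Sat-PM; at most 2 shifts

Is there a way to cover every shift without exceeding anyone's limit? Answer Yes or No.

Total capacity is 8 and 6 slots are needed, so capacity alone doesn't rule it out.
Shifts {Thu-PM, Fri-PM} need 3 worker-slots in total, but the agents available for any of those shifts (Mendoza and Leclerc) can supply at most 2 among them. So no valid schedule exists.

No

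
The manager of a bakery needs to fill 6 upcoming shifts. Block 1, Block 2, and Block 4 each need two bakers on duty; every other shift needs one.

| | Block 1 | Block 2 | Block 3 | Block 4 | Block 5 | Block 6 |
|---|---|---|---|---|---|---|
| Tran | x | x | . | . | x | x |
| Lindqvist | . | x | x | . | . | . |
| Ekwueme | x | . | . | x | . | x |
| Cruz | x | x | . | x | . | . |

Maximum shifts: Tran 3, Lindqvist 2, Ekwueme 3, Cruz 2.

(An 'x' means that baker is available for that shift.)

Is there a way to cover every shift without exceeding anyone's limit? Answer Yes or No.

Block 3 can only be covered by Lindqvist, so that assignment is forced.
Block 4 can only be covered by Ekwueme and Cruz, so that assignment is forced.
Block 5 can only be covered by Tran, so that assignment is forced.
One valid schedule: Block 1→Tran+Ekwueme, Block 2→Lindqvist+Cruz, Block 3→Lindqvist, Block 4→Ekwueme+Cruz, Block 5→Tran, Block 6→Tran.
Loads: Tran 3/3, Lindqvist 2/2, Ekwueme 2/3, Cruz 2/2 — all within limits.

Yes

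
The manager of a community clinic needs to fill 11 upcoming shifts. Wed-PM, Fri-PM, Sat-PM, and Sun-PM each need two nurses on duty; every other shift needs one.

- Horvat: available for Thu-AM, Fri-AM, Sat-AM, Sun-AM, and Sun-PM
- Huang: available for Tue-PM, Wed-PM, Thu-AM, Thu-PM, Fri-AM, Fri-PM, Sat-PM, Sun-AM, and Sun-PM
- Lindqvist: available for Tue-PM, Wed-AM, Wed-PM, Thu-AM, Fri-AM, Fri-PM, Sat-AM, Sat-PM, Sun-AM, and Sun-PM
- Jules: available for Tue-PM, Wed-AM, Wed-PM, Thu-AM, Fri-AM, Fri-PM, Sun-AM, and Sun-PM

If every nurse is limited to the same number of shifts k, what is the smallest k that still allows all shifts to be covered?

With 4 nurses and 15 worker-slots to fill, someone must work at least ⌈15/4⌉ = 4 shifts, so k ≥ 4.
k = 4 works: Tue-PM→Huang, Wed-AM→Lindqvist, Wed-PM→Huang+Lindqvist, Thu-AM→Horvat, Thu-PM→Huang, Fri-AM→Horvat, Fri-PM→Lindqvist+Jules, Sat-AM→Horvat, Sat-PM→Huang+Lindqvist, Sun-AM→Jules, Sun-PM→Horvat+Jules.
Loads: Horvat 4, Huang 4, Lindqvist 4, Jules 3 — all ≤ 4.

4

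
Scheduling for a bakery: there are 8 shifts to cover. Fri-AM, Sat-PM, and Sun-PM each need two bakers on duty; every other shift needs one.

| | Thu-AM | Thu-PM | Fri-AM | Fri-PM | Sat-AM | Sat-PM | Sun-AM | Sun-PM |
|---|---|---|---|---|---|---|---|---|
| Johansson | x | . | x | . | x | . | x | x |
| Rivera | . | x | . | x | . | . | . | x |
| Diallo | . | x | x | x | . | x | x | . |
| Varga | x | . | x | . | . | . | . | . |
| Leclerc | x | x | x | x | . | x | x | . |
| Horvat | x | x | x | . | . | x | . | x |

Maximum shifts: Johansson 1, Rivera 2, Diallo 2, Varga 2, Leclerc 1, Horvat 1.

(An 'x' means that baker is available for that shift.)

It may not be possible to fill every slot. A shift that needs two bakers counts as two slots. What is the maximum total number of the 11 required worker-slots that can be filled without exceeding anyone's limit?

9

Total capacity across all bakers is 1+2+2+2+1+1 = 9, and 11 slots are needed, so at most 9 can be filled.
An assignment achieving 9: Thu-AM→Varga, Fri-AM→Varga, Fri-PM→Rivera, Sat-AM→Johansson, Sat-PM→Diallo+Leclerc, Sun-AM→Diallo, Sun-PM→Rivera+Horvat.
Loads: Johansson 1/1, Rivera 2/2, Diallo 2/2, Varga 2/2, Leclerc 1/1, Horvat 1/1.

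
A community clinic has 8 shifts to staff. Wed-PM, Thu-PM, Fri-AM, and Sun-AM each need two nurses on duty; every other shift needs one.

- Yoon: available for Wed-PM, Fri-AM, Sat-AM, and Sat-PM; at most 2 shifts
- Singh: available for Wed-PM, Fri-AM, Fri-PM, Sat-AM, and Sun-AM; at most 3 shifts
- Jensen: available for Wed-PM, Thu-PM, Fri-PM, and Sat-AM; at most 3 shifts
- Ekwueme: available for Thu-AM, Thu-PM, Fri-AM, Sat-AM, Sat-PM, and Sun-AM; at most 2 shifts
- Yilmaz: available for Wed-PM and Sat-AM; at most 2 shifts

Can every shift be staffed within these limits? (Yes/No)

No

Total capacity is 12 and 12 slots are needed, so capacity alone doesn't rule it out.
Shifts {Thu-AM, Thu-PM, Sun-AM} need 5 worker-slots in total, but the nurses available for any of those shifts (Singh, Jensen, and Ekwueme) can supply at most 4 among them. So no valid schedule exists.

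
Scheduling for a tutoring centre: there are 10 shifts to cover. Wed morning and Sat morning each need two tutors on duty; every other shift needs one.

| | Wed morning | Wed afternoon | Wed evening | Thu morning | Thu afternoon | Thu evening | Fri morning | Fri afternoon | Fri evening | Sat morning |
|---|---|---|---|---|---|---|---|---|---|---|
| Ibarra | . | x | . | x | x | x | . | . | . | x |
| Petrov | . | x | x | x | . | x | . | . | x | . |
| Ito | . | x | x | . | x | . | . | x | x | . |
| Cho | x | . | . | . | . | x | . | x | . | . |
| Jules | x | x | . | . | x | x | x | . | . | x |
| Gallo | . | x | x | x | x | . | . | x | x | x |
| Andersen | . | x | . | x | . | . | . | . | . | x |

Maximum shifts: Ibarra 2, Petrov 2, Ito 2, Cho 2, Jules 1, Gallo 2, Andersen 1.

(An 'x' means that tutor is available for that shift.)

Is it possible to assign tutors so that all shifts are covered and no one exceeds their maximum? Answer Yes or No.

No

Total capacity is 12 and 12 slots are needed, so capacity alone doesn't rule it out.
Shifts {Wed morning, Fri morning} need 3 worker-slots in total, but the tutors available for any of those shifts (Cho and Jules) can supply at most 2 among them. So no valid schedule exists.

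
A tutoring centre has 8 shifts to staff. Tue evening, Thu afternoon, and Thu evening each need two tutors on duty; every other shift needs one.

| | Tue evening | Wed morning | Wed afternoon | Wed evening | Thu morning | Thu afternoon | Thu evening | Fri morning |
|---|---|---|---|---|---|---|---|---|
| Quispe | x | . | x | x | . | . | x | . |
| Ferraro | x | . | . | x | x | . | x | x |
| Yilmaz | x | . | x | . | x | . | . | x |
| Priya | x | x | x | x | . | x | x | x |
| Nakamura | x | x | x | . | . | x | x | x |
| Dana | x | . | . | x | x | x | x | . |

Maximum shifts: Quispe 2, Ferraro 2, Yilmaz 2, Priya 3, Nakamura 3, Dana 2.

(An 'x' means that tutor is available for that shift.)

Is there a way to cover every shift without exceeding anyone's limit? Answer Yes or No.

Yes

One valid schedule: Tue evening→Yilmaz+Nakamura, Wed morning→Priya, Wed afternoon→Quispe, Wed evening→Quispe, Thu morning→Ferraro, Thu afternoon→Priya+Nakamura, Thu evening→Priya+Nakamura, Fri morning→Ferraro.
Loads: Quispe 2/2, Ferraro 2/2, Yilmaz 1/2, Priya 3/3, Nakamura 3/3, Dana 0/2 — all within limits.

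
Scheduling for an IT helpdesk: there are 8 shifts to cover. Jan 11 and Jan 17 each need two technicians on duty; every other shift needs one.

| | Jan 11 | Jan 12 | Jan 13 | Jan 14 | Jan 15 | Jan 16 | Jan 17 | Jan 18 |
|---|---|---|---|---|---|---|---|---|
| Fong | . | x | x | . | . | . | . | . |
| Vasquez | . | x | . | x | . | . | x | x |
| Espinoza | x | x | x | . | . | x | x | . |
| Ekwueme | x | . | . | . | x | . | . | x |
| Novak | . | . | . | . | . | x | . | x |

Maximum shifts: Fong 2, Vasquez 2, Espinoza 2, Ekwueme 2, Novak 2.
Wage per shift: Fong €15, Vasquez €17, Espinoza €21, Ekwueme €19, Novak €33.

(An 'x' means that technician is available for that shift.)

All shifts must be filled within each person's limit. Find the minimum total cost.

€210

Jan 11 can only be covered by Espinoza and Ekwueme, so that assignment is forced.
Jan 14 can only be covered by Vasquez, so that assignment is forced.
Jan 15 can only be covered by Ekwueme, so that assignment is forced.
Picking the cheapest available technician for each shift independently would cost €182, but that ignores the shift limits.
An optimal schedule: Jan 11→Espinoza+Ekwueme, Jan 12→Fong, Jan 13→Fong, Jan 14→Vasquez, Jan 15→Ekwueme, Jan 16→Novak, Jan 17→Vasquez+Espinoza, Jan 18→Novak.
Total: 21 + 19 + 15 + 15 + 17 + 19 + 33 + 17 + 21 + 33 = €210.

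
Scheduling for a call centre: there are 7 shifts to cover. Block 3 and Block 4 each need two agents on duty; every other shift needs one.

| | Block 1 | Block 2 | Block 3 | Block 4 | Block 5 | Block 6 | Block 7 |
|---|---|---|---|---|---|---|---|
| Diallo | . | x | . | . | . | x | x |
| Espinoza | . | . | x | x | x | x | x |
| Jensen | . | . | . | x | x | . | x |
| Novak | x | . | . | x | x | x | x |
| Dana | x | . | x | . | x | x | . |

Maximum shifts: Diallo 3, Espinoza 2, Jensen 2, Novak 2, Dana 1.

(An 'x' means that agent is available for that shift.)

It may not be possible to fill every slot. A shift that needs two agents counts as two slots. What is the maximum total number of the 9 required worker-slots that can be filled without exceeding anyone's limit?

Total capacity across all agents is 3+2+2+2+1 = 10, and 9 slots are needed, so at most 9 can be filled.
An assignment achieving 9: Block 1→Novak, Block 2→Diallo, Block 3→Espinoza+Dana, Block 4→Espinoza+Jensen, Block 5→Jensen, Block 6→Diallo, Block 7→Diallo.
Loads: Diallo 3/3, Espinoza 2/2, Jensen 2/2, Novak 1/2, Dana 1/1.

9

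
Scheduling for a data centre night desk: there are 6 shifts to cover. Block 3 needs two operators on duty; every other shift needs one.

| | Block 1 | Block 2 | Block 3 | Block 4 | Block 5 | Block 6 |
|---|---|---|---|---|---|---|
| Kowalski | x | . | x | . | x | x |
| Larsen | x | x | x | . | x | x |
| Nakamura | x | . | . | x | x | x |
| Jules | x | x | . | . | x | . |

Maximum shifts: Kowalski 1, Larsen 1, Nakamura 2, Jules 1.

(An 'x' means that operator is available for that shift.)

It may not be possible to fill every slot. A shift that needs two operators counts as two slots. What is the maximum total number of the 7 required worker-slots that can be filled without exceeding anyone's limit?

5

Total capacity across all operators is 1+1+2+1 = 5, and 7 slots are needed, so at most 5 can be filled.
An assignment achieving 5: Block 1→Jules, Block 2→Larsen, Block 3→Kowalski, Block 4→Nakamura, Block 6→Nakamura.
Loads: Kowalski 1/1, Larsen 1/1, Nakamura 2/2, Jules 1/1.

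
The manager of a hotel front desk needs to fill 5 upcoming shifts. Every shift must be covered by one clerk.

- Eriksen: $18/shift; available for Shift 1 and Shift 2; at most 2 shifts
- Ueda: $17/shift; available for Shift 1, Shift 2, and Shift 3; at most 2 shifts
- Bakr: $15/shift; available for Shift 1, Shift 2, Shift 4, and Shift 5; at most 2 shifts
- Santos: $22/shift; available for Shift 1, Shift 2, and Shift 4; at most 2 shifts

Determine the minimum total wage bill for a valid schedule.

$82

Shift 3 can only be covered by Ueda, so that assignment is forced.
Shift 5 can only be covered by Bakr, so that assignment is forced.
Picking the cheapest available clerk for each shift independently would cost $77, but that ignores the shift limits.
An optimal schedule: Shift 1→Ueda, Shift 2→Eriksen, Shift 3→Ueda, Shift 4→Bakr, Shift 5→Bakr.
Total: 17 + 18 + 17 + 15 + 15 = $82.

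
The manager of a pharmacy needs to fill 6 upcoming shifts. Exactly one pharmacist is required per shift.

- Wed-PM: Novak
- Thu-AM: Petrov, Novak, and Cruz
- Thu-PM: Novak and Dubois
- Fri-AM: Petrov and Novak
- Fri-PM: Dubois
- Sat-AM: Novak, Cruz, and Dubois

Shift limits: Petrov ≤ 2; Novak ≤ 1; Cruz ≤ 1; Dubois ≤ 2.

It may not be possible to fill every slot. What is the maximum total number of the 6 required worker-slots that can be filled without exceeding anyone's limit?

Total capacity across all pharmacists is 2+1+1+2 = 6, and 6 slots are needed, so at most 6 can be filled.
An assignment achieving 6: Wed-PM→Novak, Thu-AM→Petrov, Thu-PM→Dubois, Fri-AM→Petrov, Fri-PM→Dubois, Sat-AM→Cruz.
Loads: Petrov 2/2, Novak 1/1, Cruz 1/1, Dubois 2/2.

6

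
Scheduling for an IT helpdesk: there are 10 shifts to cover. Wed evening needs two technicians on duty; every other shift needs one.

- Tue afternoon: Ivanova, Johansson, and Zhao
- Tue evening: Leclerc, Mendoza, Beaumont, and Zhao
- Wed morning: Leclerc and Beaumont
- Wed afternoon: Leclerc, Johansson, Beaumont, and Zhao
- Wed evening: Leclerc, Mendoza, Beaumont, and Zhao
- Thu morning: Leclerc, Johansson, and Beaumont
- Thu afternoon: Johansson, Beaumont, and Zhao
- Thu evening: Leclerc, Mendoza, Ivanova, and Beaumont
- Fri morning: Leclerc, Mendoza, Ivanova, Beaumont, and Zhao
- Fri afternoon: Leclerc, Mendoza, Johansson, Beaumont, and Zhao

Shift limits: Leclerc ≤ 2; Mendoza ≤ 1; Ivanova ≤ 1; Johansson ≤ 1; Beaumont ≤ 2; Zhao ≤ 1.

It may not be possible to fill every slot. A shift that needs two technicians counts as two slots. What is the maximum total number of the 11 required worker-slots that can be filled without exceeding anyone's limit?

Total capacity across all technicians is 2+1+1+1+2+1 = 8, and 11 slots are needed, so at most 8 can be filled.
An assignment achieving 8: Tue afternoon→Ivanova, Tue evening→Mendoza, Wed morning→Leclerc, Wed afternoon→Beaumont, Wed evening→Beaumont+Zhao, Thu morning→Leclerc, Thu afternoon→Johansson.
Loads: Leclerc 2/2, Mendoza 1/1, Ivanova 1/1, Johansson 1/1, Beaumont 2/2, Zhao 1/1.

8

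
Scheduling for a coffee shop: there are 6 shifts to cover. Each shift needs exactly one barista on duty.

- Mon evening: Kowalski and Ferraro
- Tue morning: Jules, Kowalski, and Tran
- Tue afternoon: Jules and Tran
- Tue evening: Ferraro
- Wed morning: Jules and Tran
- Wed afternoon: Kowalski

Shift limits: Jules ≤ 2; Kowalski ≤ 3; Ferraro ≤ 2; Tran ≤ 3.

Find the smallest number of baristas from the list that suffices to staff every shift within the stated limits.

3

6 slots to fill and no one can take more than 3, so at least ⌈6/3⌉ = 2 baristas are needed.
Shifts {Tue afternoon, Tue evening, Wed afternoon} need 3 slots, but among the baristas available for them (Jules, Kowalski, Ferraro, and Tran) any 2 together supply at most 2. So 2 baristas are not enough.
Jules, Kowalski, and Ferraro alone can cover everything: Mon evening→Kowalski, Tue morning→Kowalski, Tue afternoon→Jules, Tue evening→Ferraro, Wed morning→Jules, Wed afternoon→Kowalski.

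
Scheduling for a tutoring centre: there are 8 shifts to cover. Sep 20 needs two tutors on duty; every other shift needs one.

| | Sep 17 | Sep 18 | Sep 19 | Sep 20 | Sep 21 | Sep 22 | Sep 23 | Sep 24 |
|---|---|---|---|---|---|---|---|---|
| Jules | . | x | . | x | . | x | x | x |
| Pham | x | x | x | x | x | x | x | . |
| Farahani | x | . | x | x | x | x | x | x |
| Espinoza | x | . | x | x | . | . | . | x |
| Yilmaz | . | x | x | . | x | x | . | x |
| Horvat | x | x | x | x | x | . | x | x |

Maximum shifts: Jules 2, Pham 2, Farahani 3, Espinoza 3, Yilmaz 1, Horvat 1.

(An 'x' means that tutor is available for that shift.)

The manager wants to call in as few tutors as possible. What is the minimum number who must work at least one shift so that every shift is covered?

9 slots to fill and no one can take more than 3, so at least ⌈9/3⌉ = 3 tutors are needed.
Any 3 tutors together have capacity at most 3+3+2 = 8 < 9 slots, so 3 can never suffice.
Jules, Pham, Farahani, and Espinoza alone can cover everything: Sep 17→Pham, Sep 18→Jules, Sep 19→Farahani, Sep 20→Farahani+Espinoza, Sep 21→Pham, Sep 22→Jules, Sep 23→Farahani, Sep 24→Espinoza.

4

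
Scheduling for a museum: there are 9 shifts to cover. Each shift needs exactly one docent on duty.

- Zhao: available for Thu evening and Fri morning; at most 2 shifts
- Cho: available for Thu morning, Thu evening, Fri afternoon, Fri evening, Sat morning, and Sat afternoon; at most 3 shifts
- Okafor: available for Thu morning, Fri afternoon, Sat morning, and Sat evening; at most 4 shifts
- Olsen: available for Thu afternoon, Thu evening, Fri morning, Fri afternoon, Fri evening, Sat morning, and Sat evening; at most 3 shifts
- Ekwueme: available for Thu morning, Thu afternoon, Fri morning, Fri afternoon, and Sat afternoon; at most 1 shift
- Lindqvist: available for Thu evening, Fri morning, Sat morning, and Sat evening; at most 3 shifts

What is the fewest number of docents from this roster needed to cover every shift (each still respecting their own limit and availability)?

9 slots to fill and no one can take more than 4, so at least ⌈9/4⌉ = 3 docents are needed.
Cho, Okafor, and Olsen alone can cover everything: Thu morning→Cho, Thu afternoon→Olsen, Thu evening→Cho, Fri morning→Olsen, Fri afternoon→Okafor, Fri evening→Olsen, Sat morning→Okafor, Sat afternoon→Cho, Sat evening→Okafor.

3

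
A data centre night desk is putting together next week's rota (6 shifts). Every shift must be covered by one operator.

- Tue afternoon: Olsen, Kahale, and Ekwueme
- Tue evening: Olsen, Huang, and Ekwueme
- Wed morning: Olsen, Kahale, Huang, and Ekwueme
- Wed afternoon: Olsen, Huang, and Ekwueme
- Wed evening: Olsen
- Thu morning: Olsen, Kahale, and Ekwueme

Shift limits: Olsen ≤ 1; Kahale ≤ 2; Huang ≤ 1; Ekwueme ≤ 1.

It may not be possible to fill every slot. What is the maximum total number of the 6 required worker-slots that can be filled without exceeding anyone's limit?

5

Total capacity across all operators is 1+2+1+1 = 5, and 6 slots are needed, so at most 5 can be filled.
An assignment achieving 5: Tue afternoon→Kahale, Tue evening→Huang, Wed afternoon→Ekwueme, Wed evening→Olsen, Thu morning→Kahale.
Loads: Olsen 1/1, Kahale 2/2, Huang 1/1, Ekwueme 1/1.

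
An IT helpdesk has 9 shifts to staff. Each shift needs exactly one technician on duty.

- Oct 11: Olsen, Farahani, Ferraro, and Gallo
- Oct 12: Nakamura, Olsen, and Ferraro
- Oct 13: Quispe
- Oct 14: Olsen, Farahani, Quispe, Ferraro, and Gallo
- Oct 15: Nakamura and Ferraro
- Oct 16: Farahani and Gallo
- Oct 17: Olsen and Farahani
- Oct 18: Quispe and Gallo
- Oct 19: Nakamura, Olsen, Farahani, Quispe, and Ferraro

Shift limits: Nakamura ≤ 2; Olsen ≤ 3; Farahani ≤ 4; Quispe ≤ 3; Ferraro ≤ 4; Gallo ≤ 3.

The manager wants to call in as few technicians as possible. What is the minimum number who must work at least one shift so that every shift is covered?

9 slots to fill and no one can take more than 4, so at least ⌈9/4⌉ = 3 technicians are needed.
Nakamura, Farahani, and Quispe alone can cover everything: Oct 11→Farahani, Oct 12→Nakamura, Oct 13→Quispe, Oct 14→Farahani, Oct 15→Nakamura, Oct 16→Farahani, Oct 17→Farahani, Oct 18→Quispe, Oct 19→Quispe.

3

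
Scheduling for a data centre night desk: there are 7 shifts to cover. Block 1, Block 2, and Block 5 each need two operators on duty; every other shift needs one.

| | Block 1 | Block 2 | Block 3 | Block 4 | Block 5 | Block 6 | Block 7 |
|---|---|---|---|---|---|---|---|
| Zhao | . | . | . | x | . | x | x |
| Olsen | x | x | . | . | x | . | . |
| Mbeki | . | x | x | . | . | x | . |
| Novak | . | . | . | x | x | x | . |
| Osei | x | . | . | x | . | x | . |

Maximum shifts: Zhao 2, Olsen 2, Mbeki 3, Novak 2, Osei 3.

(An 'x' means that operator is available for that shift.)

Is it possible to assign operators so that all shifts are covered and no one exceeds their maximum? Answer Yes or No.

Total capacity is 12 and 10 slots are needed, so capacity alone doesn't rule it out.
Shifts {Block 1, Block 2, Block 5} need 6 worker-slots in total, but the operators available for any of those shifts (Olsen, Mbeki, Novak, and Osei) can supply at most 5 among them. So no valid schedule exists.

No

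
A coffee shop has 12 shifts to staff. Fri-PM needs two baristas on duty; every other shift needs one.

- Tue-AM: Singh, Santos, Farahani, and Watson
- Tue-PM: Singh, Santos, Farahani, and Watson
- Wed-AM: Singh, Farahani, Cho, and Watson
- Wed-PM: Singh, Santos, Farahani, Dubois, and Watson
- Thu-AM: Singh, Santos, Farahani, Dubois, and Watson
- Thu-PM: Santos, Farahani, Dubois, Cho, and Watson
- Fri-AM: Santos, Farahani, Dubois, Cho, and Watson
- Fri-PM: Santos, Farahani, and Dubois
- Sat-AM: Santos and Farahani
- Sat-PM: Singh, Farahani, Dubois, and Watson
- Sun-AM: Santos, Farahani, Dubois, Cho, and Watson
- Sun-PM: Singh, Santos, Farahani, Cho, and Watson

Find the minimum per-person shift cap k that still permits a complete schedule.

With 6 baristas and 13 worker-slots to fill, someone must work at least ⌈13/6⌉ = 3 shifts, so k ≥ 3.
k = 3 works: Tue-AM→Singh, Tue-PM→Singh, Wed-AM→Singh, Wed-PM→Santos, Thu-AM→Farahani, Thu-PM→Dubois, Fri-AM→Dubois, Fri-PM→Santos+Farahani, Sat-AM→Santos, Sat-PM→Farahani, Sun-AM→Dubois, Sun-PM→Cho.
Loads: Singh 3, Santos 3, Farahani 3, Dubois 3, Cho 1, Watson 0 — all ≤ 3.

3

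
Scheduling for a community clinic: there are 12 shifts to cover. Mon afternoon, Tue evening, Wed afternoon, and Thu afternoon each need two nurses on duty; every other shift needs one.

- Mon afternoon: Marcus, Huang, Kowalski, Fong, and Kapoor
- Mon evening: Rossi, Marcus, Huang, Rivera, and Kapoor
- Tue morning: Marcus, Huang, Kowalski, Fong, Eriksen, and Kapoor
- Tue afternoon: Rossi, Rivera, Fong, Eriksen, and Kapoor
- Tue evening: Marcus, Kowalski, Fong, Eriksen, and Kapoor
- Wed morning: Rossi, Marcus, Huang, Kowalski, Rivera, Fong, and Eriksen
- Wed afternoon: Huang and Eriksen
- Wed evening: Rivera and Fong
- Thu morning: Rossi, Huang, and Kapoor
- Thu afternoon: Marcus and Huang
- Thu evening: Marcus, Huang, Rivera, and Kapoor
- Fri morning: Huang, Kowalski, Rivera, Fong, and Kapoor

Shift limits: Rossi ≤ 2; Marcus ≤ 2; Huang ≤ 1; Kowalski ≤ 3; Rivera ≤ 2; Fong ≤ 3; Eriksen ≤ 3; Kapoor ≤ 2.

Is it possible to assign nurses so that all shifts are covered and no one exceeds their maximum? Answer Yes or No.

Total capacity is 18 and 16 slots are needed, so capacity alone doesn't rule it out.
Shifts {Wed afternoon, Thu afternoon} need 4 worker-slots in total, but the nurses available for any of those shifts (Marcus, Huang, and Eriksen) can supply at most 3 among them. So no valid schedule exists.

No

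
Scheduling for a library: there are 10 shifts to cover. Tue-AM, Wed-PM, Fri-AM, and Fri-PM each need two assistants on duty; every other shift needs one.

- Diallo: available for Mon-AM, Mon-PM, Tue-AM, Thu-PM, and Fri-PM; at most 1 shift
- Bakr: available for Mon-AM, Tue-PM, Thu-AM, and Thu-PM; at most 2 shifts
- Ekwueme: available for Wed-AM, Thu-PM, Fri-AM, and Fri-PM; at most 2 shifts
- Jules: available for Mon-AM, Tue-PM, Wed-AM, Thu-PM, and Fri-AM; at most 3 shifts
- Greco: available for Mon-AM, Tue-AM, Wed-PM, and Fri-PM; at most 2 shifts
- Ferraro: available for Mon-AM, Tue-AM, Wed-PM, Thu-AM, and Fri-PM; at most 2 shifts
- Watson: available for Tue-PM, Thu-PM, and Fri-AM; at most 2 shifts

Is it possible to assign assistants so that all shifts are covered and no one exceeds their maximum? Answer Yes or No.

Total capacity is 14 and 14 slots are needed, so capacity alone doesn't rule it out.
Shifts {Mon-PM, Tue-AM, Wed-PM, Fri-PM} need 7 worker-slots in total, but the assistants available for any of those shifts (Diallo, Ekwueme, Greco, and Ferraro) can supply at most 6 among them. So no valid schedule exists.

No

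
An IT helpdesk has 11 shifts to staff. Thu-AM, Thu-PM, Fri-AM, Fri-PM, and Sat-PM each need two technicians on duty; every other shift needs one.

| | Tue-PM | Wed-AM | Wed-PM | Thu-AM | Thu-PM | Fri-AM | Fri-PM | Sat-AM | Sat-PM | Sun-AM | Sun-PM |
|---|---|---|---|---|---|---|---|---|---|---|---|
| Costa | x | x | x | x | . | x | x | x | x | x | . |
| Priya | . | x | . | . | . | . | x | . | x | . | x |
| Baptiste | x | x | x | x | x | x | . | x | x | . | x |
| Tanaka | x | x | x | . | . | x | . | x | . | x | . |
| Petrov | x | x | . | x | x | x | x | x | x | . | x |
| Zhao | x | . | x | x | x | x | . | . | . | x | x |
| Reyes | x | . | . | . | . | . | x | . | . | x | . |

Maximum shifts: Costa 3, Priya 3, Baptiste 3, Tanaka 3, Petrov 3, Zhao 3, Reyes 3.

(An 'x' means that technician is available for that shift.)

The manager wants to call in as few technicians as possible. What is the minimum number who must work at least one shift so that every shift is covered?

6

16 slots to fill and no one can take more than 3, so at least ⌈16/3⌉ = 6 technicians are needed.
Costa, Priya, Baptiste, Tanaka, Petrov, and Zhao alone can cover everything: Tue-PM→Baptiste, Wed-AM→Tanaka, Wed-PM→Costa, Thu-AM→Petrov+Zhao, Thu-PM→Baptiste+Petrov, Fri-AM→Tanaka+Zhao, Fri-PM→Costa+Priya, Sat-AM→Baptiste, Sat-PM→Priya+Petrov, Sun-AM→Costa, Sun-PM→Priya.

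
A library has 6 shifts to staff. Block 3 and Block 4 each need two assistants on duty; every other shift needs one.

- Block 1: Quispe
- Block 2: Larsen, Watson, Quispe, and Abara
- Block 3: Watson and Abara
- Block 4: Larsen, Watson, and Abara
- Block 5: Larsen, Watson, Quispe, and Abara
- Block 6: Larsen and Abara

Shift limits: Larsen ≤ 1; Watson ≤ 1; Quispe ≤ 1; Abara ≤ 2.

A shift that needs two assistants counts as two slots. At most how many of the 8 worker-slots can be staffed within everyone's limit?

Total capacity across all assistants is 1+1+1+2 = 5, and 8 slots are needed, so at most 5 can be filled.
An assignment achieving 5: Block 1→Quispe, Block 3→Watson+Abara, Block 4→Abara, Block 6→Larsen.
Loads: Larsen 1/1, Watson 1/1, Quispe 1/1, Abara 2/2.

5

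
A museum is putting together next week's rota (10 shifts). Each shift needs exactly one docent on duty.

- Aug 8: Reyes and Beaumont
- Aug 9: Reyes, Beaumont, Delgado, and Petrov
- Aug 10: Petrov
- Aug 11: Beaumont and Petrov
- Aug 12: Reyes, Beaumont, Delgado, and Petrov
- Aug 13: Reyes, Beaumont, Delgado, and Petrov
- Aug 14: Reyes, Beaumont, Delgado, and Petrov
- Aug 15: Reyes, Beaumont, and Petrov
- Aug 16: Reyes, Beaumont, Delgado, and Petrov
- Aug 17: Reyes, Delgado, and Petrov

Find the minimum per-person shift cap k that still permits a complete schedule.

3

With 4 docents and 10 worker-slots to fill, someone must work at least ⌈10/4⌉ = 3 shifts, so k ≥ 3.
k = 3 works: Aug 8→Reyes, Aug 9→Beaumont, Aug 10→Petrov, Aug 11→Beaumont, Aug 12→Beaumont, Aug 13→Delgado, Aug 14→Delgado, Aug 15→Reyes, Aug 16→Delgado, Aug 17→Reyes.
Loads: Reyes 3, Beaumont 3, Delgado 3, Petrov 1 — all ≤ 3.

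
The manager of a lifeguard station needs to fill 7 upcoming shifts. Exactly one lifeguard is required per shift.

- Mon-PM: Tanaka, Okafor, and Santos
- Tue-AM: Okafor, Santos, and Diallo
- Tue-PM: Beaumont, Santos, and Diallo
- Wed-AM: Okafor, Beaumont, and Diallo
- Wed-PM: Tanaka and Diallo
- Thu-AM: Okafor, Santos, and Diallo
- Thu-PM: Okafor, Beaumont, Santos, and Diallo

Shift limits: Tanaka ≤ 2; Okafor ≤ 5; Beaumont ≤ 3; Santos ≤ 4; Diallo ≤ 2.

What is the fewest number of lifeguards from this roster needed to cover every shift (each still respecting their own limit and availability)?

7 slots to fill and no one can take more than 5, so at least ⌈7/5⌉ = 2 lifeguards are needed.
Okafor and Diallo alone can cover everything: Mon-PM→Okafor, Tue-AM→Okafor, Tue-PM→Diallo, Wed-AM→Okafor, Wed-PM→Diallo, Thu-AM→Okafor, Thu-PM→Okafor.

2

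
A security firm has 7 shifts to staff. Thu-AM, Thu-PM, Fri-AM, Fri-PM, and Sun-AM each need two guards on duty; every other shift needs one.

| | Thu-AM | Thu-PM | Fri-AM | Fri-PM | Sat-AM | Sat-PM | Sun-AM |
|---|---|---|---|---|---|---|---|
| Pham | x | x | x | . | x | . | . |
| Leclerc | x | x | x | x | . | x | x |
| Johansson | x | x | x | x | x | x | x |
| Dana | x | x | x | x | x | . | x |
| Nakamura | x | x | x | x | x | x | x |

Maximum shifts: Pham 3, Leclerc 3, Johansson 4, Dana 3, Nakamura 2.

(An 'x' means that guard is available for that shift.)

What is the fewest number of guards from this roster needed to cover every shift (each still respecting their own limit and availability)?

12 slots to fill and no one can take more than 4, so at least ⌈12/4⌉ = 3 guards are needed.
Any 3 guards together have capacity at most 4+3+3 = 10 < 12 slots, so 3 can never suffice.
Pham, Leclerc, Johansson, and Dana alone can cover everything: Thu-AM→Pham+Johansson, Thu-PM→Pham+Dana, Fri-AM→Johansson+Dana, Fri-PM→Leclerc+Johansson, Sat-AM→Pham, Sat-PM→Leclerc, Sun-AM→Leclerc+Johansson.

4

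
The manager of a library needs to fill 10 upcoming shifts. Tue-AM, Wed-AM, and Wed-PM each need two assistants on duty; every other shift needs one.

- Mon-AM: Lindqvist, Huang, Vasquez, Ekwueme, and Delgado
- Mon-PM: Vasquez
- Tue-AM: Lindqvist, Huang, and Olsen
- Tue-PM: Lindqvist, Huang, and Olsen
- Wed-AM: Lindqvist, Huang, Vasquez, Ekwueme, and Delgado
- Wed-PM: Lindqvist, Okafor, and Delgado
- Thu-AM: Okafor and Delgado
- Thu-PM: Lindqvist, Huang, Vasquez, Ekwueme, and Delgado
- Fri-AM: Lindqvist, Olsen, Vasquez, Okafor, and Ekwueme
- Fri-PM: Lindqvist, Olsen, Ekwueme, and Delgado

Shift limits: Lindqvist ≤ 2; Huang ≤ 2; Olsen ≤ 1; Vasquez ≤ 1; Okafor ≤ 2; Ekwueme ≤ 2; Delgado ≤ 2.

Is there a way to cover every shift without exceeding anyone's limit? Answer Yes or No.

No

Total capacity is 2+2+1+1+2+2+2 = 12 but 13 worker-slots are needed — infeasible.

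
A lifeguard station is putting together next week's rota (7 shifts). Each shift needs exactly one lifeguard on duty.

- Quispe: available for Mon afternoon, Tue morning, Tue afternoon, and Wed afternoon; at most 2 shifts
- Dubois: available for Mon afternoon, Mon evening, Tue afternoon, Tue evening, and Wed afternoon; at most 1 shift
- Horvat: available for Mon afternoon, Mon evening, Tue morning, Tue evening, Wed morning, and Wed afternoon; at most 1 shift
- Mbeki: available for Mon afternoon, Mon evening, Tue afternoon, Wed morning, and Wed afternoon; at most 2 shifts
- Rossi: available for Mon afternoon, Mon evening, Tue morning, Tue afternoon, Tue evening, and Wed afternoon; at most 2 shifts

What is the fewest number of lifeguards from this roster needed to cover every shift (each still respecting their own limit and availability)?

4

7 slots to fill and no one can take more than 2, so at least ⌈7/2⌉ = 4 lifeguards are needed.
Quispe, Dubois, Mbeki, and Rossi alone can cover everything: Mon afternoon→Quispe, Mon evening→Mbeki, Tue morning→Quispe, Tue afternoon→Rossi, Tue evening→Dubois, Wed morning→Mbeki, Wed afternoon→Rossi.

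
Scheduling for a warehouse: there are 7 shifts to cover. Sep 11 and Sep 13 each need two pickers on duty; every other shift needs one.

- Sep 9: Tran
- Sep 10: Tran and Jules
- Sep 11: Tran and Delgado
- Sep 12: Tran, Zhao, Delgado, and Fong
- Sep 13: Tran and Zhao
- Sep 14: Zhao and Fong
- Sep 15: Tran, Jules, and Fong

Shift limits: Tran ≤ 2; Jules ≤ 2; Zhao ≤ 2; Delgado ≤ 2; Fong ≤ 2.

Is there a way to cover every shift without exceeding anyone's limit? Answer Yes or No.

No

Total capacity is 10 and 9 slots are needed, so capacity alone doesn't rule it out.
Shifts {Sep 9, Sep 11, Sep 13} need 5 worker-slots in total, but the pickers available for any of those shifts (Tran, Zhao, and Delgado) can supply at most 4 among them. So no valid schedule exists.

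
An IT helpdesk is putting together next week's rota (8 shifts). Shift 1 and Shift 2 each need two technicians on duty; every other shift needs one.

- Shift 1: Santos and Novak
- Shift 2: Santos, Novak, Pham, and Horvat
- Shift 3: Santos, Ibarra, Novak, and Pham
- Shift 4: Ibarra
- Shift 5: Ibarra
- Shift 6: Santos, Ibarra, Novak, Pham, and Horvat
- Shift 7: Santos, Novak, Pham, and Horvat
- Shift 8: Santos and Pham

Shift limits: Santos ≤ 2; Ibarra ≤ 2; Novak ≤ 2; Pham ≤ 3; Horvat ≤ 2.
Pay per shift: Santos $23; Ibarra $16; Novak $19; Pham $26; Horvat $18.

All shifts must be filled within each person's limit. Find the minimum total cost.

Shift 1 can only be covered by Santos and Novak, so that assignment is forced.
Shift 4 can only be covered by Ibarra, so that assignment is forced.
Shift 5 can only be covered by Ibarra, so that assignment is forced.
Picking the cheapest available technician for each shift independently would cost $184, but that ignores the shift limits.
An optimal schedule: Shift 1→Novak+Santos, Shift 2→Horvat+Pham, Shift 3→Novak, Shift 4→Ibarra, Shift 5→Ibarra, Shift 6→Pham, Shift 7→Horvat, Shift 8→Santos.
Total: 19 + 23 + 18 + 26 + 19 + 16 + 16 + 26 + 18 + 23 = $204.

$204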